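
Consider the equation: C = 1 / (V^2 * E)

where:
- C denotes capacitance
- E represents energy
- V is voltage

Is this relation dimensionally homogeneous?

No

C (capacitance) has dimensions [I^2 L^-2 M^-1 T^4].
E (energy) has dimensions [L^2 M T^-2].
V (voltage) has dimensions [I^-1 L^2 M T^-3].

Left side: [I^2 L^-2 M^-1 T^4]
Right side: [I^2 L^-6 M^-3 T^8]

The two sides have different dimensions, so the equation is NOT dimensionally consistent.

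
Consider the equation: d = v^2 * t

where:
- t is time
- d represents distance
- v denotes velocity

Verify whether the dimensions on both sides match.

No

t (time) has dimensions [T].
d (distance) has dimensions [L].
v (velocity) has dimensions [L T^-1].

Left side: [L]
Right side: [L^2 T^-1]

The two sides have different dimensions, so the equation is NOT dimensionally consistent.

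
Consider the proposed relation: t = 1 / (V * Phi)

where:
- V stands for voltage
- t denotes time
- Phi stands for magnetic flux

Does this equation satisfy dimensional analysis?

No

V (voltage) has dimensions [I^-1 L^2 M T^-3].
t (time) has dimensions [T].
Phi (magnetic flux) has dimensions [I^-1 L^2 M T^-2].

Left side: [T]
Right side: [I^2 L^-4 M^-2 T^5]

The two sides have different dimensions, so the equation is NOT dimensionally consistent.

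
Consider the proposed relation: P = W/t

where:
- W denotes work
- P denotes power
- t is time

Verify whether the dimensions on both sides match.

Yes

W (work) has dimensions [L^2 M T^-2].
P (power) has dimensions [L^2 M T^-3].
t (time) has dimensions [T].

Left side: [L^2 M T^-3]
Right side: [L^2 M T^-3]

Both sides have the same dimensions, so the equation is dimensionally consistent.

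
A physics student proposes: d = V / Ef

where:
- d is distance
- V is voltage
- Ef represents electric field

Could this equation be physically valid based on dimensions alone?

Yes

d (distance) has dimensions [L].
V (voltage) has dimensions [I^-1 L^2 M T^-3].
Ef (electric field) has dimensions [I^-1 L M T^-3].

Left side: [L]
Right side: [L]

Both sides have the same dimensions, so the equation is dimensionally consistent.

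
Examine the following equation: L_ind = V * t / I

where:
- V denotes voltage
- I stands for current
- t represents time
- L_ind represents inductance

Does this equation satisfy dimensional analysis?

Yes

V (voltage) has dimensions [I^-1 L^2 M T^-3].
I (current) has dimensions [I].
t (time) has dimensions [T].
L_ind (inductance) has dimensions [I^-2 L^2 M T^-2].

Left side: [I^-2 L^2 M T^-2]
Right side: [I^-2 L^2 M T^-2]

Both sides have the same dimensions, so the equation is dimensionally consistent.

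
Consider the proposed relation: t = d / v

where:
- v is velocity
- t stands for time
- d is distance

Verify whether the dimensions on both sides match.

Yes

v (velocity) has dimensions [L T^-1].
t (time) has dimensions [T].
d (distance) has dimensions [L].

Left side: [T]
Right side: [T]

Both sides have the same dimensions, so the equation is dimensionally consistent.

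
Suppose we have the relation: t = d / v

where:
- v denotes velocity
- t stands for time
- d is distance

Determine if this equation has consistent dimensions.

Yes

v (velocity) has dimensions [L T^-1].
t (time) has dimensions [T].
d (distance) has dimensions [L].

Left side: [T]
Right side: [T]

Both sides have the same dimensions, so the equation is dimensionally consistent.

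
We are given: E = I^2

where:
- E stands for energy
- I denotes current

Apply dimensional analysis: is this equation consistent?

No

E (energy) has dimensions [L^2 M T^-2].
I (current) has dimensions [I].

Left side: [L^2 M T^-2]
Right side: [I^2]

The two sides have different dimensions, so the equation is NOT dimensionally consistent.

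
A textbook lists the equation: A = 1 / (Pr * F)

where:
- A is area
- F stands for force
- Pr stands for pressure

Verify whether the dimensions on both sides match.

No

A (area) has dimensions [L^2].
F (force) has dimensions [L M T^-2].
Pr (pressure) has dimensions [L^-1 M T^-2].

Left side: [L^2]
Right side: [M^-2 T^4]

The two sides have different dimensions, so the equation is NOT dimensionally consistent.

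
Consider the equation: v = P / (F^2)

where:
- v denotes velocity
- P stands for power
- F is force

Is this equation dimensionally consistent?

No

v (velocity) has dimensions [L T^-1].
P (power) has dimensions [L^2 M T^-3].
F (force) has dimensions [L M T^-2].

Left side: [L T^-1]
Right side: [M^-1 T]

The two sides have different dimensions, so the equation is NOT dimensionally consistent.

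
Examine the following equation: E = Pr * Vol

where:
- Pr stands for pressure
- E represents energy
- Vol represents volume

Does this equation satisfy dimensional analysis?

Yes

Pr (pressure) has dimensions [L^-1 M T^-2].
E (energy) has dimensions [L^2 M T^-2].
Vol (volume) has dimensions [L^3].

Left side: [L^2 M T^-2]
Right side: [L^2 M T^-2]

Both sides have the same dimensions, so the equation is dimensionally consistent.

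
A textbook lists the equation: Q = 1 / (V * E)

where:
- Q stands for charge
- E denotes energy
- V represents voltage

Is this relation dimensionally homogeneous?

No

Q (charge) has dimensions [I T].
E (energy) has dimensions [L^2 M T^-2].
V (voltage) has dimensions [I^-1 L^2 M T^-3].

Left side: [I T]
Right side: [I L^-4 M^-2 T^5]

The two sides have different dimensions, so the equation is NOT dimensionally consistent.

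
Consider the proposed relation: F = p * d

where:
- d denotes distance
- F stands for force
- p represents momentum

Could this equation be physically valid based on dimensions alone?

No

d (distance) has dimensions [L].
F (force) has dimensions [L M T^-2].
p (momentum) has dimensions [L M T^-1].

Left side: [L M T^-2]
Right side: [L^2 M T^-1]

The two sides have different dimensions, so the equation is NOT dimensionally consistent.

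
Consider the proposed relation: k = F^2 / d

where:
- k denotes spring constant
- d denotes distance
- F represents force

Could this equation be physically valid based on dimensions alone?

No

k (spring constant) has dimensions [M T^-2].
d (distance) has dimensions [L].
F (force) has dimensions [L M T^-2].

Left side: [M T^-2]
Right side: [L M^2 T^-4]

The two sides have different dimensions, so the equation is NOT dimensionally consistent.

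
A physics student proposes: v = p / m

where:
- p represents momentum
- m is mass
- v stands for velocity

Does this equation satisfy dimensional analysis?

Yes

p (momentum) has dimensions [L M T^-1].
m (mass) has dimensions [M].
v (velocity) has dimensions [L T^-1].

Left side: [L T^-1]
Right side: [L T^-1]

Both sides have the same dimensions, so the equation is dimensionally consistent.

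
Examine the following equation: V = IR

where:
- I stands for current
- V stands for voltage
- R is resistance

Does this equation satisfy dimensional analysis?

Yes

I (current) has dimensions [I].
V (voltage) has dimensions [I^-1 L^2 M T^-3].
R (resistance) has dimensions [I^-2 L^2 M T^-3].

Left side: [I^-1 L^2 M T^-3]
Right side: [I^-1 L^2 M T^-3]

Both sides have the same dimensions, so the equation is dimensionally consistent.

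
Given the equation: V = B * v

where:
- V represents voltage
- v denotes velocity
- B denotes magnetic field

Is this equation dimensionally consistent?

No

V (voltage) has dimensions [I^-1 L^2 M T^-3].
v (velocity) has dimensions [L T^-1].
B (magnetic field) has dimensions [I^-1 M T^-2].

Left side: [I^-1 L^2 M T^-3]
Right side: [I^-1 L M T^-3]

The two sides have different dimensions, so the equation is NOT dimensionally consistent.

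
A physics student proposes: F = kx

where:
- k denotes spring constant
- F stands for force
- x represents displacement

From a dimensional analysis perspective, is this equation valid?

Yes

k (spring constant) has dimensions [M T^-2].
F (force) has dimensions [L M T^-2].
x (displacement) has dimensions [L].

Left side: [L M T^-2]
Right side: [L M T^-2]

Both sides have the same dimensions, so the equation is dimensionally consistent.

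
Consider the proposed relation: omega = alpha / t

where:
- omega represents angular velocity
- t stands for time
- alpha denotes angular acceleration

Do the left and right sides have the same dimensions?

No

omega (angular velocity) has dimensions [T^-1].
t (time) has dimensions [T].
alpha (angular acceleration) has dimensions [T^-2].

Left side: [T^-1]
Right side: [T^-3]

The two sides have different dimensions, so the equation is NOT dimensionally consistent.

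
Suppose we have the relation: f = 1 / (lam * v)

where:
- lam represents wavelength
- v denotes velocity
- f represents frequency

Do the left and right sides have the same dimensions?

No

lam (wavelength) has dimensions [L].
v (velocity) has dimensions [L T^-1].
f (frequency) has dimensions [T^-1].

Left side: [T^-1]
Right side: [L^-2 T]

The two sides have different dimensions, so the equation is NOT dimensionally consistent.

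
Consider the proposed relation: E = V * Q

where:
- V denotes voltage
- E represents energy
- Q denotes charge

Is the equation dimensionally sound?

Yes

V (voltage) has dimensions [I^-1 L^2 M T^-3].
E (energy) has dimensions [L^2 M T^-2].
Q (charge) has dimensions [I T].

Left side: [L^2 M T^-2]
Right side: [L^2 M T^-2]

Both sides have the same dimensions, so the equation is dimensionally consistent.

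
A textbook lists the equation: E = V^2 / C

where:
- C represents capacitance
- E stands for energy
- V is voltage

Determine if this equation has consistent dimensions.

No

C (capacitance) has dimensions [I^2 L^-2 M^-1 T^4].
E (energy) has dimensions [L^2 M T^-2].
V (voltage) has dimensions [I^-1 L^2 M T^-3].

Left side: [L^2 M T^-2]
Right side: [I^-4 L^6 M^3 T^-10]

The two sides have different dimensions, so the equation is NOT dimensionally consistent.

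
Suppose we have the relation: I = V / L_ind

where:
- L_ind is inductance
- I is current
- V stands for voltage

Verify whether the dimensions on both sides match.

No

L_ind (inductance) has dimensions [I^-2 L^2 M T^-2].
I (current) has dimensions [I].
V (voltage) has dimensions [I^-1 L^2 M T^-3].

Left side: [I]
Right side: [I T^-1]

The two sides have different dimensions, so the equation is NOT dimensionally consistent.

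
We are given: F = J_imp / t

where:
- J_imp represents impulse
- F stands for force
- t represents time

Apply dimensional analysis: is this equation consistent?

Yes

J_imp (impulse) has dimensions [L M T^-1].
F (force) has dimensions [L M T^-2].
t (time) has dimensions [T].

Left side: [L M T^-2]
Right side: [L M T^-2]

Both sides have the same dimensions, so the equation is dimensionally consistent.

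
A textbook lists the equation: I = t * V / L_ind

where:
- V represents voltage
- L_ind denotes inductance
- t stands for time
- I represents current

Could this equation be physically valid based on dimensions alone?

Yes

V (voltage) has dimensions [I^-1 L^2 M T^-3].
L_ind (inductance) has dimensions [I^-2 L^2 M T^-2].
t (time) has dimensions [T].
I (current) has dimensions [I].

Left side: [I]
Right side: [I]

Both sides have the same dimensions, so the equation is dimensionally consistent.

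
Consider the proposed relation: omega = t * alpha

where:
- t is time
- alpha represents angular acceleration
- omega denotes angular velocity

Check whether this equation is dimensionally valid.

Yes

t (time) has dimensions [T].
alpha (angular acceleration) has dimensions [T^-2].
omega (angular velocity) has dimensions [T^-1].

Left side: [T^-1]
Right side: [T^-1]

Both sides have the same dimensions, so the equation is dimensionally consistent.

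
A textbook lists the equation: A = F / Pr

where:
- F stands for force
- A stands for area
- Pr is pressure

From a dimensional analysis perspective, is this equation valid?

Yes

F (force) has dimensions [L M T^-2].
A (area) has dimensions [L^2].
Pr (pressure) has dimensions [L^-1 M T^-2].

Left side: [L^2]
Right side: [L^2]

Both sides have the same dimensions, so the equation is dimensionally consistent.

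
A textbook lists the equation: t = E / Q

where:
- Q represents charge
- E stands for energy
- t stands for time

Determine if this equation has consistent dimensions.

No

Q (charge) has dimensions [I T].
E (energy) has dimensions [L^2 M T^-2].
t (time) has dimensions [T].

Left side: [T]
Right side: [I^-1 L^2 M T^-3]

The two sides have different dimensions, so the equation is NOT dimensionally consistent.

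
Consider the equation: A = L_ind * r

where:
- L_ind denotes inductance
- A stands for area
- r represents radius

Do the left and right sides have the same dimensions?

No

L_ind (inductance) has dimensions [I^-2 L^2 M T^-2].
A (area) has dimensions [L^2].
r (radius) has dimensions [L].

Left side: [L^2]
Right side: [I^-2 L^3 M T^-2]

The two sides have different dimensions, so the equation is NOT dimensionally consistent.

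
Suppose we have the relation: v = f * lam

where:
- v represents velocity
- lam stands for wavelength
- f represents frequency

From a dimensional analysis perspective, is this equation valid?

Yes

v (velocity) has dimensions [L T^-1].
lam (wavelength) has dimensions [L].
f (frequency) has dimensions [T^-1].

Left side: [L T^-1]
Right side: [L T^-1]

Both sides have the same dimensions, so the equation is dimensionally consistent.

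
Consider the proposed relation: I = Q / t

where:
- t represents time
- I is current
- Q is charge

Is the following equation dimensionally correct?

Yes

t (time) has dimensions [T].
I (current) has dimensions [I].
Q (charge) has dimensions [I T].

Left side: [I]
Right side: [I]

Both sides have the same dimensions, so the equation is dimensionally consistent.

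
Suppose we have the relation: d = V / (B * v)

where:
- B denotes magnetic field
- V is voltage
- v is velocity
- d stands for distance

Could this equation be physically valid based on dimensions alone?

Yes

B (magnetic field) has dimensions [I^-1 M T^-2].
V (voltage) has dimensions [I^-1 L^2 M T^-3].
v (velocity) has dimensions [L T^-1].
d (distance) has dimensions [L].

Left side: [L]
Right side: [L]

Both sides have the same dimensions, so the equation is dimensionally consistent.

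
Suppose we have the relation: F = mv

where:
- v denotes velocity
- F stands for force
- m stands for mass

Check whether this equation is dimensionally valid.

No

v (velocity) has dimensions [L T^-1].
F (force) has dimensions [L M T^-2].
m (mass) has dimensions [M].

Left side: [L M T^-2]
Right side: [L M T^-1]

The two sides have different dimensions, so the equation is NOT dimensionally consistent.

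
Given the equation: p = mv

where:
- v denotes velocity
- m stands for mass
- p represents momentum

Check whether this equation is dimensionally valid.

Yes

v (velocity) has dimensions [L T^-1].
m (mass) has dimensions [M].
p (momentum) has dimensions [L M T^-1].

Left side: [L M T^-1]
Right side: [L M T^-1]

Both sides have the same dimensions, so the equation is dimensionally consistent.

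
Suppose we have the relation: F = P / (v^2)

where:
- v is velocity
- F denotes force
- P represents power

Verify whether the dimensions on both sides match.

No

v (velocity) has dimensions [L T^-1].
F (force) has dimensions [L M T^-2].
P (power) has dimensions [L^2 M T^-3].

Left side: [L M T^-2]
Right side: [M T^-1]

The two sides have different dimensions, so the equation is NOT dimensionally consistent.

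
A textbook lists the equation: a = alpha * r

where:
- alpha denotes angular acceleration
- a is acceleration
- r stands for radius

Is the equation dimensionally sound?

Yes

alpha (angular acceleration) has dimensions [T^-2].
a (acceleration) has dimensions [L T^-2].
r (radius) has dimensions [L].

Left side: [L T^-2]
Right side: [L T^-2]

Both sides have the same dimensions, so the equation is dimensionally consistent.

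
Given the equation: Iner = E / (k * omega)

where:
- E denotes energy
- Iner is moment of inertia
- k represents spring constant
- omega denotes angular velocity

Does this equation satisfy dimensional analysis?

No

E (energy) has dimensions [L^2 M T^-2].
Iner (moment of inertia) has dimensions [L^2 M].
k (spring constant) has dimensions [M T^-2].
omega (angular velocity) has dimensions [T^-1].

Left side: [L^2 M]
Right side: [L^2 T]

The two sides have different dimensions, so the equation is NOT dimensionally consistent.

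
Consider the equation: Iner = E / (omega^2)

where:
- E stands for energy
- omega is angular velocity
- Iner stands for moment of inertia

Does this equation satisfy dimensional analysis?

Yes

E (energy) has dimensions [L^2 M T^-2].
omega (angular velocity) has dimensions [T^-1].
Iner (moment of inertia) has dimensions [L^2 M].

Left side: [L^2 M]
Right side: [L^2 M]

Both sides have the same dimensions, so the equation is dimensionally consistent.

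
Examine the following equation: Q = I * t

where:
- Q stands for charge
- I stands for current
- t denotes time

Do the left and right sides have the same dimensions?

Yes

Q (charge) has dimensions [I T].
I (current) has dimensions [I].
t (time) has dimensions [T].

Left side: [I T]
Right side: [I T]

Both sides have the same dimensions, so the equation is dimensionally consistent.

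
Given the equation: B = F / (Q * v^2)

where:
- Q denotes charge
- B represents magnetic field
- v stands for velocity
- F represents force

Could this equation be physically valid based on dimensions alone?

No

Q (charge) has dimensions [I T].
B (magnetic field) has dimensions [I^-1 M T^-2].
v (velocity) has dimensions [L T^-1].
F (force) has dimensions [L M T^-2].

Left side: [I^-1 M T^-2]
Right side: [I^-1 L^-1 M T^-1]

The two sides have different dimensions, so the equation is NOT dimensionally consistent.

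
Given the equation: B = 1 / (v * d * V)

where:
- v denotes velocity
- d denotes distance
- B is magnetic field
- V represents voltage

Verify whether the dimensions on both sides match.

No

v (velocity) has dimensions [L T^-1].
d (distance) has dimensions [L].
B (magnetic field) has dimensions [I^-1 M T^-2].
V (voltage) has dimensions [I^-1 L^2 M T^-3].

Left side: [I^-1 M T^-2]
Right side: [I L^-4 M^-1 T^4]

The two sides have different dimensions, so the equation is NOT dimensionally consistent.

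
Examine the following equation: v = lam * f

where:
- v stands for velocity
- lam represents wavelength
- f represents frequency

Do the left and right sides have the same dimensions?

Yes

v (velocity) has dimensions [L T^-1].
lam (wavelength) has dimensions [L].
f (frequency) has dimensions [T^-1].

Left side: [L T^-1]
Right side: [L T^-1]

Both sides have the same dimensions, so the equation is dimensionally consistent.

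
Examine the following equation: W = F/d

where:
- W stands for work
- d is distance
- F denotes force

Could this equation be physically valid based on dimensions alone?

No

W (work) has dimensions [L^2 M T^-2].
d (distance) has dimensions [L].
F (force) has dimensions [L M T^-2].

Left side: [L^2 M T^-2]
Right side: [M T^-2]

The two sides have different dimensions, so the equation is NOT dimensionally consistent.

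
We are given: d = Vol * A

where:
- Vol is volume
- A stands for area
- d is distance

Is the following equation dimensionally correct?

No

Vol (volume) has dimensions [L^3].
A (area) has dimensions [L^2].
d (distance) has dimensions [L].

Left side: [L]
Right side: [L^5]

The two sides have different dimensions, so the equation is NOT dimensionally consistent.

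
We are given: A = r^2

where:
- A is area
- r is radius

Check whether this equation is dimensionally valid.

Yes

A (area) has dimensions [L^2].
r (radius) has dimensions [L].

Left side: [L^2]
Right side: [L^2]

Both sides have the same dimensions, so the equation is dimensionally consistent.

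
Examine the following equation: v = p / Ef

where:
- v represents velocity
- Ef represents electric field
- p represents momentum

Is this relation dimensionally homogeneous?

No

v (velocity) has dimensions [L T^-1].
Ef (electric field) has dimensions [I^-1 L M T^-3].
p (momentum) has dimensions [L M T^-1].

Left side: [L T^-1]
Right side: [I T^2]

The two sides have different dimensions, so the equation is NOT dimensionally consistent.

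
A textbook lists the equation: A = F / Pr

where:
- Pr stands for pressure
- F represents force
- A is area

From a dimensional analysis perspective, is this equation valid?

Yes

Pr (pressure) has dimensions [L^-1 M T^-2].
F (force) has dimensions [L M T^-2].
A (area) has dimensions [L^2].

Left side: [L^2]
Right side: [L^2]

Both sides have the same dimensions, so the equation is dimensionally consistent.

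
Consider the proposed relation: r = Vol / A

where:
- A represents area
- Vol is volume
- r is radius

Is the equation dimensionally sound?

Yes

A (area) has dimensions [L^2].
Vol (volume) has dimensions [L^3].
r (radius) has dimensions [L].

Left side: [L]
Right side: [L]

Both sides have the same dimensions, so the equation is dimensionally consistent.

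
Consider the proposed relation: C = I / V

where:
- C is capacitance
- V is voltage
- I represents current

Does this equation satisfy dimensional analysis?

No

C (capacitance) has dimensions [I^2 L^-2 M^-1 T^4].
V (voltage) has dimensions [I^-1 L^2 M T^-3].
I (current) has dimensions [I].

Left side: [I^2 L^-2 M^-1 T^4]
Right side: [I^2 L^-2 M^-1 T^3]

The two sides have different dimensions, so the equation is NOT dimensionally consistent.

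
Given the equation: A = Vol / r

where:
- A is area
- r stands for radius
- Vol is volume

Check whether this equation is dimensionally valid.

Yes

A (area) has dimensions [L^2].
r (radius) has dimensions [L].
Vol (volume) has dimensions [L^3].

Left side: [L^2]
Right side: [L^2]

Both sides have the same dimensions, so the equation is dimensionally consistent.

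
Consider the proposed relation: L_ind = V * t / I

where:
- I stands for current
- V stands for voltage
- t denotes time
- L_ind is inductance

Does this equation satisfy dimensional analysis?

Yes

I (current) has dimensions [I].
V (voltage) has dimensions [I^-1 L^2 M T^-3].
t (time) has dimensions [T].
L_ind (inductance) has dimensions [I^-2 L^2 M T^-2].

Left side: [I^-2 L^2 M T^-2]
Right side: [I^-2 L^2 M T^-2]

Both sides have the same dimensions, so the equation is dimensionally consistent.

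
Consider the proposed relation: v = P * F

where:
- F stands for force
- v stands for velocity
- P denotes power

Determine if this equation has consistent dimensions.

No

F (force) has dimensions [L M T^-2].
v (velocity) has dimensions [L T^-1].
P (power) has dimensions [L^2 M T^-3].

Left side: [L T^-1]
Right side: [L^3 M^2 T^-5]

The two sides have different dimensions, so the equation is NOT dimensionally consistent.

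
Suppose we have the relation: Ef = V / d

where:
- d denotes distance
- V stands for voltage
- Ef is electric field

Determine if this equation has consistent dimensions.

Yes

d (distance) has dimensions [L].
V (voltage) has dimensions [I^-1 L^2 M T^-3].
Ef (electric field) has dimensions [I^-1 L M T^-3].

Left side: [I^-1 L M T^-3]
Right side: [I^-1 L M T^-3]

Both sides have the same dimensions, so the equation is dimensionally consistent.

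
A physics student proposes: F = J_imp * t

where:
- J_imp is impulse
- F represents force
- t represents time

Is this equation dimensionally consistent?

No

J_imp (impulse) has dimensions [L M T^-1].
F (force) has dimensions [L M T^-2].
t (time) has dimensions [T].

Left side: [L M T^-2]
Right side: [L M]

The two sides have different dimensions, so the equation is NOT dimensionally consistent.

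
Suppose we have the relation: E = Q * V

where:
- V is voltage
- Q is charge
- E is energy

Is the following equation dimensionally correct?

Yes

V (voltage) has dimensions [I^-1 L^2 M T^-3].
Q (charge) has dimensions [I T].
E (energy) has dimensions [L^2 M T^-2].

Left side: [L^2 M T^-2]
Right side: [L^2 M T^-2]

Both sides have the same dimensions, so the equation is dimensionally consistent.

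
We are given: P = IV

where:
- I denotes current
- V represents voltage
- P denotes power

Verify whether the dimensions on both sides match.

Yes

I (current) has dimensions [I].
V (voltage) has dimensions [I^-1 L^2 M T^-3].
P (power) has dimensions [L^2 M T^-3].

Left side: [L^2 M T^-3]
Right side: [L^2 M T^-3]

Both sides have the same dimensions, so the equation is dimensionally consistent.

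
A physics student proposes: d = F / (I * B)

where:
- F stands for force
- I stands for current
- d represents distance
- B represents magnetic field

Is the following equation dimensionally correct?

Yes

F (force) has dimensions [L M T^-2].
I (current) has dimensions [I].
d (distance) has dimensions [L].
B (magnetic field) has dimensions [I^-1 M T^-2].

Left side: [L]
Right side: [L]

Both sides have the same dimensions, so the equation is dimensionally consistent.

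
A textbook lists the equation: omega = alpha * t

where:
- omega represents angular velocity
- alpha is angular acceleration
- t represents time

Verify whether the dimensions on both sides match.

Yes

omega (angular velocity) has dimensions [T^-1].
alpha (angular acceleration) has dimensions [T^-2].
t (time) has dimensions [T].

Left side: [T^-1]
Right side: [T^-1]

Both sides have the same dimensions, so the equation is dimensionally consistent.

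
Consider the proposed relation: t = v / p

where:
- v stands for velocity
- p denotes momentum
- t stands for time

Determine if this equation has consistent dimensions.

No

v (velocity) has dimensions [L T^-1].
p (momentum) has dimensions [L M T^-1].
t (time) has dimensions [T].

Left side: [T]
Right side: [M^-1]

The two sides have different dimensions, so the equation is NOT dimensionally consistent.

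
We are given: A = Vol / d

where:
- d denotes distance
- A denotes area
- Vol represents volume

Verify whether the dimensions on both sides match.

Yes

d (distance) has dimensions [L].
A (area) has dimensions [L^2].
Vol (volume) has dimensions [L^3].

Left side: [L^2]
Right side: [L^2]

Both sides have the same dimensions, so the equation is dimensionally consistent.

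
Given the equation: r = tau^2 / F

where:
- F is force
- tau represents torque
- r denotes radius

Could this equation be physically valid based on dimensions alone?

No

F (force) has dimensions [L M T^-2].
tau (torque) has dimensions [L^2 M T^-2].
r (radius) has dimensions [L].

Left side: [L]
Right side: [L^3 M T^-2]

The two sides have different dimensions, so the equation is NOT dimensionally consistent.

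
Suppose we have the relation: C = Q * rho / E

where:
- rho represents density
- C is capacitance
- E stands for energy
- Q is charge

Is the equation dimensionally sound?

No

rho (density) has dimensions [L^-3 M].
C (capacitance) has dimensions [I^2 L^-2 M^-1 T^4].
E (energy) has dimensions [L^2 M T^-2].
Q (charge) has dimensions [I T].

Left side: [I^2 L^-2 M^-1 T^4]
Right side: [I L^-5 T^3]

The two sides have different dimensions, so the equation is NOT dimensionally consistent.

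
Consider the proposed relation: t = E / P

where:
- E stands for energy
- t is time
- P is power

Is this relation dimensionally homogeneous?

Yes

E (energy) has dimensions [L^2 M T^-2].
t (time) has dimensions [T].
P (power) has dimensions [L^2 M T^-3].

Left side: [T]
Right side: [T]

Both sides have the same dimensions, so the equation is dimensionally consistent.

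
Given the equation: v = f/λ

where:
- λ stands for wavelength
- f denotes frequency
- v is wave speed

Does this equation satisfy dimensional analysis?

No

λ (wavelength) has dimensions [L].
f (frequency) has dimensions [T^-1].
v (wave speed) has dimensions [L T^-1].

Left side: [L T^-1]
Right side: [L^-1 T^-1]

The two sides have different dimensions, so the equation is NOT dimensionally consistent.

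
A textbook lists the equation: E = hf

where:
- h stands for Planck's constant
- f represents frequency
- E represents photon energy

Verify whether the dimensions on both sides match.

Yes

h (Planck's constant) has dimensions [L^2 M T^-1].
f (frequency) has dimensions [T^-1].
E (photon energy) has dimensions [L^2 M T^-2].

Left side: [L^2 M T^-2]
Right side: [L^2 M T^-2]

Both sides have the same dimensions, so the equation is dimensionally consistent.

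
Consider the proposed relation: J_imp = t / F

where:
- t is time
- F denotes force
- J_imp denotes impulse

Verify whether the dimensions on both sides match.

No

t (time) has dimensions [T].
F (force) has dimensions [L M T^-2].
J_imp (impulse) has dimensions [L M T^-1].

Left side: [L M T^-1]
Right side: [L^-1 M^-1 T^3]

The two sides have different dimensions, so the equation is NOT dimensionally consistent.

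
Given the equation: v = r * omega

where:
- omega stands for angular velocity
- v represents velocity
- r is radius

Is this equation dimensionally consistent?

Yes

omega (angular velocity) has dimensions [T^-1].
v (velocity) has dimensions [L T^-1].
r (radius) has dimensions [L].

Left side: [L T^-1]
Right side: [L T^-1]

Both sides have the same dimensions, so the equation is dimensionally consistent.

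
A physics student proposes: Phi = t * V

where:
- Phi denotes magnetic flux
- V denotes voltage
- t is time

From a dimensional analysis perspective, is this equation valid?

Yes

Phi (magnetic flux) has dimensions [I^-1 L^2 M T^-2].
V (voltage) has dimensions [I^-1 L^2 M T^-3].
t (time) has dimensions [T].

Left side: [I^-1 L^2 M T^-2]
Right side: [I^-1 L^2 M T^-2]

Both sides have the same dimensions, so the equation is dimensionally consistent.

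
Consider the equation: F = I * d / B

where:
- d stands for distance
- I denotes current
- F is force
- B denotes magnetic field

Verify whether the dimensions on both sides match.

No

d (distance) has dimensions [L].
I (current) has dimensions [I].
F (force) has dimensions [L M T^-2].
B (magnetic field) has dimensions [I^-1 M T^-2].

Left side: [L M T^-2]
Right side: [I^2 L M^-1 T^2]

The two sides have different dimensions, so the equation is NOT dimensionally consistent.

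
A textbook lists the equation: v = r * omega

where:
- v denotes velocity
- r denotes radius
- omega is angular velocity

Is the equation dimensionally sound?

Yes

v (velocity) has dimensions [L T^-1].
r (radius) has dimensions [L].
omega (angular velocity) has dimensions [T^-1].

Left side: [L T^-1]
Right side: [L T^-1]

Both sides have the same dimensions, so the equation is dimensionally consistent.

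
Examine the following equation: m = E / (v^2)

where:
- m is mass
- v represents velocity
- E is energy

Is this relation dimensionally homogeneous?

Yes

m (mass) has dimensions [M].
v (velocity) has dimensions [L T^-1].
E (energy) has dimensions [L^2 M T^-2].

Left side: [M]
Right side: [M]

Both sides have the same dimensions, so the equation is dimensionally consistent.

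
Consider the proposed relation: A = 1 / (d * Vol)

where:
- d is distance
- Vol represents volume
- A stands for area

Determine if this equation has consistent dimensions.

No

d (distance) has dimensions [L].
Vol (volume) has dimensions [L^3].
A (area) has dimensions [L^2].

Left side: [L^2]
Right side: [L^-4]

The two sides have different dimensions, so the equation is NOT dimensionally consistent.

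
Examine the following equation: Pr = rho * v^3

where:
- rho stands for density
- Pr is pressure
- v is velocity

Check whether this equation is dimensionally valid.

No

rho (density) has dimensions [L^-3 M].
Pr (pressure) has dimensions [L^-1 M T^-2].
v (velocity) has dimensions [L T^-1].

Left side: [L^-1 M T^-2]
Right side: [M T^-3]

The two sides have different dimensions, so the equation is NOT dimensionally consistent.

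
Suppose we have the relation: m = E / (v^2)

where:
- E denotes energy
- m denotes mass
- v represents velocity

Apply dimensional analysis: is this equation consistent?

Yes

E (energy) has dimensions [L^2 M T^-2].
m (mass) has dimensions [M].
v (velocity) has dimensions [L T^-1].

Left side: [M]
Right side: [M]

Both sides have the same dimensions, so the equation is dimensionally consistent.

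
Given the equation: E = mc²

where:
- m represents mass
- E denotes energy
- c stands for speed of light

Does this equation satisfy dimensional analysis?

Yes

m (mass) has dimensions [M].
E (energy) has dimensions [L^2 M T^-2].
c (speed of light) has dimensions [L T^-1].

Left side: [L^2 M T^-2]
Right side: [L^2 M T^-2]

Both sides have the same dimensions, so the equation is dimensionally consistent.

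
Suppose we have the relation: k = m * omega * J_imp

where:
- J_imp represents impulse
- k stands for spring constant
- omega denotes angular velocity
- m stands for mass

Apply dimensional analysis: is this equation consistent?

No

J_imp (impulse) has dimensions [L M T^-1].
k (spring constant) has dimensions [M T^-2].
omega (angular velocity) has dimensions [T^-1].
m (mass) has dimensions [M].

Left side: [M T^-2]
Right side: [L M^2 T^-2]

The two sides have different dimensions, so the equation is NOT dimensionally consistent.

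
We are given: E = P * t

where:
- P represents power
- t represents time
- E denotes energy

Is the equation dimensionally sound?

Yes

P (power) has dimensions [L^2 M T^-3].
t (time) has dimensions [T].
E (energy) has dimensions [L^2 M T^-2].

Left side: [L^2 M T^-2]
Right side: [L^2 M T^-2]

Both sides have the same dimensions, so the equation is dimensionally consistent.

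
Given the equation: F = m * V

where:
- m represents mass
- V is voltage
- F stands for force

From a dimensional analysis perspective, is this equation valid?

No

m (mass) has dimensions [M].
V (voltage) has dimensions [I^-1 L^2 M T^-3].
F (force) has dimensions [L M T^-2].

Left side: [L M T^-2]
Right side: [I^-1 L^2 M^2 T^-3]

The two sides have different dimensions, so the equation is NOT dimensionally consistent.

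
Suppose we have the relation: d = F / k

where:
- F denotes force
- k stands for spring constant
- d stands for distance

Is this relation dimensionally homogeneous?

Yes

F (force) has dimensions [L M T^-2].
k (spring constant) has dimensions [M T^-2].
d (distance) has dimensions [L].

Left side: [L]
Right side: [L]

Both sides have the same dimensions, so the equation is dimensionally consistent.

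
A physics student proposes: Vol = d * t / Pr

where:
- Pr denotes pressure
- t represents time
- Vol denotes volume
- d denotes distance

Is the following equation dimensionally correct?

No

Pr (pressure) has dimensions [L^-1 M T^-2].
t (time) has dimensions [T].
Vol (volume) has dimensions [L^3].
d (distance) has dimensions [L].

Left side: [L^3]
Right side: [L^2 M^-1 T^3]

The two sides have different dimensions, so the equation is NOT dimensionally consistent.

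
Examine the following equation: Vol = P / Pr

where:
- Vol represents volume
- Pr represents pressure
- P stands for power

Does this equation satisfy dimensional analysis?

No

Vol (volume) has dimensions [L^3].
Pr (pressure) has dimensions [L^-1 M T^-2].
P (power) has dimensions [L^2 M T^-3].

Left side: [L^3]
Right side: [L^3 T^-1]

The two sides have different dimensions, so the equation is NOT dimensionally consistent.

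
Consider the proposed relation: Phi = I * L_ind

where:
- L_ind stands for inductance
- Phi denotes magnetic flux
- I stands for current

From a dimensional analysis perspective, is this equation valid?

Yes

L_ind (inductance) has dimensions [I^-2 L^2 M T^-2].
Phi (magnetic flux) has dimensions [I^-1 L^2 M T^-2].
I (current) has dimensions [I].

Left side: [I^-1 L^2 M T^-2]
Right side: [I^-1 L^2 M T^-2]

Both sides have the same dimensions, so the equation is dimensionally consistent.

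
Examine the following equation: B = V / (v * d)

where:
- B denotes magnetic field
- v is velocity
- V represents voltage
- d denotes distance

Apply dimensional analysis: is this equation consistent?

Yes

B (magnetic field) has dimensions [I^-1 M T^-2].
v (velocity) has dimensions [L T^-1].
V (voltage) has dimensions [I^-1 L^2 M T^-3].
d (distance) has dimensions [L].

Left side: [I^-1 M T^-2]
Right side: [I^-1 M T^-2]

Both sides have the same dimensions, so the equation is dimensionally consistent.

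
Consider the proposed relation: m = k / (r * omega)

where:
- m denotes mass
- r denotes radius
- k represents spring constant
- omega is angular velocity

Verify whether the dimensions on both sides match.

No

m (mass) has dimensions [M].
r (radius) has dimensions [L].
k (spring constant) has dimensions [M T^-2].
omega (angular velocity) has dimensions [T^-1].

Left side: [M]
Right side: [L^-1 M T^-1]

The two sides have different dimensions, so the equation is NOT dimensionally consistent.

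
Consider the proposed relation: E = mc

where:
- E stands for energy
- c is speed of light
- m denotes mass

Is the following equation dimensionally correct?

No

E (energy) has dimensions [L^2 M T^-2].
c (speed of light) has dimensions [L T^-1].
m (mass) has dimensions [M].

Left side: [L^2 M T^-2]
Right side: [L M T^-1]

The two sides have different dimensions, so the equation is NOT dimensionally consistent.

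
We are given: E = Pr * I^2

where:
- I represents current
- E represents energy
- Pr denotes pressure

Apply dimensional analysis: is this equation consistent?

No

I (current) has dimensions [I].
E (energy) has dimensions [L^2 M T^-2].
Pr (pressure) has dimensions [L^-1 M T^-2].

Left side: [L^2 M T^-2]
Right side: [I^2 L^-1 M T^-2]

The two sides have different dimensions, so the equation is NOT dimensionally consistent.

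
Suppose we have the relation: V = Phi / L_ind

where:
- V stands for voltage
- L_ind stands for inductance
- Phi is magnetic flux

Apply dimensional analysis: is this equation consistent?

No

V (voltage) has dimensions [I^-1 L^2 M T^-3].
L_ind (inductance) has dimensions [I^-2 L^2 M T^-2].
Phi (magnetic flux) has dimensions [I^-1 L^2 M T^-2].

Left side: [I^-1 L^2 M T^-3]
Right side: [I]

The two sides have different dimensions, so the equation is NOT dimensionally consistent.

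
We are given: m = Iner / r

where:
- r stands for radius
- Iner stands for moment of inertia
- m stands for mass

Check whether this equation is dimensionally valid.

No

r (radius) has dimensions [L].
Iner (moment of inertia) has dimensions [L^2 M].
m (mass) has dimensions [M].

Left side: [M]
Right side: [L M]

The two sides have different dimensions, so the equation is NOT dimensionally consistent.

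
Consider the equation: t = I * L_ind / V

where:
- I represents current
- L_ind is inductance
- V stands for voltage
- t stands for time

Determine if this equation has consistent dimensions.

Yes

I (current) has dimensions [I].
L_ind (inductance) has dimensions [I^-2 L^2 M T^-2].
V (voltage) has dimensions [I^-1 L^2 M T^-3].
t (time) has dimensions [T].

Left side: [T]
Right side: [T]

Both sides have the same dimensions, so the equation is dimensionally consistent.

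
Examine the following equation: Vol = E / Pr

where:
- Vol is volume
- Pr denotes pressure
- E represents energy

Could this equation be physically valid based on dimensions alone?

Yes

Vol (volume) has dimensions [L^3].
Pr (pressure) has dimensions [L^-1 M T^-2].
E (energy) has dimensions [L^2 M T^-2].

Left side: [L^3]
Right side: [L^3]

Both sides have the same dimensions, so the equation is dimensionally consistent.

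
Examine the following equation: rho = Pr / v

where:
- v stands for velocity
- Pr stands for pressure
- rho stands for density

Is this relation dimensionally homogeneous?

No

v (velocity) has dimensions [L T^-1].
Pr (pressure) has dimensions [L^-1 M T^-2].
rho (density) has dimensions [L^-3 M].

Left side: [L^-3 M]
Right side: [L^-2 M T^-1]

The two sides have different dimensions, so the equation is NOT dimensionally consistent.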